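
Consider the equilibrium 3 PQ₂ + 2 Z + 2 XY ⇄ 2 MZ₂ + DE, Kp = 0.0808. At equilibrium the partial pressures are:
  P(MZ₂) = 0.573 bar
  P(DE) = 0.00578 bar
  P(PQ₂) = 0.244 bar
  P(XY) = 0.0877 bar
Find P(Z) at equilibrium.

At equilibrium, Kp = P(MZ₂)²·P(DE) / (P(PQ₂)³·P(Z)²·P(XY)²) = 0.0808.
(0.573)²·(0.00578) / ((0.244)³·(P(Z))²·(0.0877)²) = 0.0808
P(Z)² = 210 ⇒ P(Z) = 14.5 bar

P(Z) = 14.5 bar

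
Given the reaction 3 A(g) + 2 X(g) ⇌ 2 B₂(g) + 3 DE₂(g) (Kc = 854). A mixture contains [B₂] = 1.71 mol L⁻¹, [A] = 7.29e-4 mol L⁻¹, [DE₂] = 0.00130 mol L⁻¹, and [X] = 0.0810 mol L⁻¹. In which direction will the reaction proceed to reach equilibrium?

Qc = [B₂]²·[DE₂]³ / ([A]³·[X]²) = (1.71)²·(0.00130)³ / ((7.29e-4)³·(0.0810)²) = 2530
Qc = 2530 > Kc = 854, so the reverse reaction proceeds.

in the reverse direction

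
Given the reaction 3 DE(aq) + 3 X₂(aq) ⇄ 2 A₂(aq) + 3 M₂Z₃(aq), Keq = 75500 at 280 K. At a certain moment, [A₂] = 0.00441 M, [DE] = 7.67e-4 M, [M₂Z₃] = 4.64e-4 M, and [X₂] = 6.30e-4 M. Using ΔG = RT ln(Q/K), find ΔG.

Q = [A₂]²·[M₂Z₃]³ / ([DE]³·[X₂]³) = (0.00441)²·(4.64e-4)³ / ((7.67e-4)³·(6.30e-4)³) = 17200
ΔG = RT ln(Q/Keq) = (8.314 J mol⁻¹ K⁻¹)(280 K) × ln(17200/75500)
   = (2.328 kJ/mol)(-1.479) = -3.44 kJ/mol
ΔG < 0, so the forward reaction is spontaneous (proceeds forward).

ΔG = -3.44 kJ/mol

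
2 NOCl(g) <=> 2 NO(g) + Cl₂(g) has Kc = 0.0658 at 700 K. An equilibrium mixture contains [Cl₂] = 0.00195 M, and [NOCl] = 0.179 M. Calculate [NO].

[NO] = 1.04 M

At equilibrium, Kc = [NO]²·[Cl₂] / [NOCl]² = 0.0658.
([NO])²·(0.00195) / (0.179)² = 0.0658
[NO]² = 1.08 ⇒ [NO] = 1.04 M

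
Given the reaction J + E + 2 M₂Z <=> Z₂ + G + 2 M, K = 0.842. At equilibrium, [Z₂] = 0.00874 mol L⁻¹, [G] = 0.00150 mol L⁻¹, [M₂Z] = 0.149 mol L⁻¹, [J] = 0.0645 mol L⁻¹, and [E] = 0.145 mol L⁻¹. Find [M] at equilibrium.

[M] = 3.65 mol L⁻¹

At equilibrium, K = [Z₂]·[G]·[M]² / ([J]·[E]·[M₂Z]²) = 0.842.
(0.00874)·(0.00150)·([M])² / ((0.0645)·(0.145)·(0.149)²) = 0.842
[M]² = 13.3 ⇒ [M] = 3.65 mol L⁻¹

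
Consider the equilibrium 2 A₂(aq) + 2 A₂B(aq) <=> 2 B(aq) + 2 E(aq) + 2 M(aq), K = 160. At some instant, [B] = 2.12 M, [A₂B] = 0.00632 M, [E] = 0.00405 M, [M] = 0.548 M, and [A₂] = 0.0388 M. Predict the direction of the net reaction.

Q = [B]²·[E]²·[M]² / ([A₂]²·[A₂B]²) = (2.12)²·(0.00405)²·(0.548)² / ((0.0388)²·(0.00632)²) = 368
Q = 368 > K = 160, so the reverse reaction proceeds.

toward reactants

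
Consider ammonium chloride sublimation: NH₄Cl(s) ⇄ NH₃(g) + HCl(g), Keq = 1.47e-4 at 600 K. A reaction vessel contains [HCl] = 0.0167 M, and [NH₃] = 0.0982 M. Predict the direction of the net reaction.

(NH₄Cl is a pure solid — omitted from Q.)
Q = [NH₃]·[HCl] = (0.0982)·(0.0167) = 0.00164
Q = 0.00164 > Keq = 1.47e-4, so the reverse reaction proceeds.

to the left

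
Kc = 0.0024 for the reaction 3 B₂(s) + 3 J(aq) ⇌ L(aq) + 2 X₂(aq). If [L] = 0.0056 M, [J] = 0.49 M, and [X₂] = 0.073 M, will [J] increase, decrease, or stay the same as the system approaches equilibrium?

(B₂ is a pure solid — omitted from Qc.)
Qc = [L]·[X₂]² / [J]³ = (0.0056)·(0.073)² / (0.49)³ = 2.5e-4
Qc = 2.5e-4 < Kc = 0.0024: net forward reaction.
J is a reactant, so it decreases.

decrease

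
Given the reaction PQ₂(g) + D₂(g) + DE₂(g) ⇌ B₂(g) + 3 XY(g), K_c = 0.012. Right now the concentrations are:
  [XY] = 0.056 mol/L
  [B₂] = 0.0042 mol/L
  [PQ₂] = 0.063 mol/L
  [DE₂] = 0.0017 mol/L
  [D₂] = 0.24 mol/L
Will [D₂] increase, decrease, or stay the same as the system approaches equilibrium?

increase

Q_c = [B₂]·[XY]³ / ([PQ₂]·[D₂]·[DE₂]) = (0.0042)·(0.056)³ / ((0.063)·(0.24)·(0.0017)) = 0.029
Q_c = 0.029 > K_c = 0.012: net reverse reaction.
D₂ is a reactant, so it increases.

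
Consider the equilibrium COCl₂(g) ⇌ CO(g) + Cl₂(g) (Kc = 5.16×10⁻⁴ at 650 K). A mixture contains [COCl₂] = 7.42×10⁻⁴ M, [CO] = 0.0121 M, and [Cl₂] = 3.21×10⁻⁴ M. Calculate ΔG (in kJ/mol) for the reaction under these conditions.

ΔG = 12.5 kJ/mol

Qc = [CO]·[Cl₂] / [COCl₂] = (0.0121)·(3.21×10⁻⁴) / (7.42×10⁻⁴) = 0.00523
ΔG = RT ln(Qc/Kc) = (8.314 J mol⁻¹ K⁻¹)(650 K) × ln(0.00523/5.16×10⁻⁴)
   = (5.404 kJ/mol)(2.316) = 12.5 kJ/mol
ΔG > 0, so the forward reaction is non-spontaneous (proceeds in reverse).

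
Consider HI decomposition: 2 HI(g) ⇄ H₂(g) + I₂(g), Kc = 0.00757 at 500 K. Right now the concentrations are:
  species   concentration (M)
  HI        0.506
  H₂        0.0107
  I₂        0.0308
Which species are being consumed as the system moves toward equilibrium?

Qc = [H₂]·[I₂] / [HI]² = (0.0107)·(0.0308) / (0.506)² = 0.00129
Qc = 0.00129 < Kc = 0.00757: net forward reaction.

HI (reactants)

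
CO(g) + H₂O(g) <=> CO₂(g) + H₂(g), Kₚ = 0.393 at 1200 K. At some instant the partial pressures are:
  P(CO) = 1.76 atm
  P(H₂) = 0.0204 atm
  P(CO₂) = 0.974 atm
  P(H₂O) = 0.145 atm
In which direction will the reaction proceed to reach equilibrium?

toward products

Qₚ = P(CO₂)·P(H₂) / (P(CO)·P(H₂O)) = (0.974)·(0.0204) / ((1.76)·(0.145)) = 0.0779
Qₚ = 0.0779 < Kₚ = 0.393, so the forward reaction proceeds.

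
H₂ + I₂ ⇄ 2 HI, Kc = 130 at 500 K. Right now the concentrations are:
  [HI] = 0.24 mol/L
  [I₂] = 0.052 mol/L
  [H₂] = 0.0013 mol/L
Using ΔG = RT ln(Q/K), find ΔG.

ΔG = 7.82 kJ/mol

Qc = [HI]² / ([H₂]·[I₂]) = (0.24)² / ((0.0013)·(0.052)) = 852
ΔG = RT ln(Qc/Kc) = (8.314 J mol⁻¹ K⁻¹)(500 K) × ln(852/130)
   = (4.157 kJ/mol)(1.880) = 7.82 kJ/mol
ΔG > 0, so the forward reaction is non-spontaneous (proceeds in reverse).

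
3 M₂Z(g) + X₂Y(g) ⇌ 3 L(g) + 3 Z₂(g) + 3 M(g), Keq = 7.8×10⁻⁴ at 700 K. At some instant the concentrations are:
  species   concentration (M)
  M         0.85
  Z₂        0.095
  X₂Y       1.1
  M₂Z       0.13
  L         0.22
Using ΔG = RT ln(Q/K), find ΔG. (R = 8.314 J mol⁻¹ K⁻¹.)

Q = [L]³·[Z₂]³·[M]³ / ([M₂Z]³·[X₂Y]) = (0.22)³·(0.095)³·(0.85)³ / ((0.13)³·(1.1)) = 0.00232
ΔG = RT ln(Q/Keq) = (8.314 J mol⁻¹ K⁻¹)(700 K) × ln(0.00232/7.8×10⁻⁴)
   = (5.820 kJ/mol)(1.090) = 6.34 kJ/mol
ΔG > 0, so the forward reaction is non-spontaneous (proceeds in reverse).

ΔG = 6.34 kJ/mol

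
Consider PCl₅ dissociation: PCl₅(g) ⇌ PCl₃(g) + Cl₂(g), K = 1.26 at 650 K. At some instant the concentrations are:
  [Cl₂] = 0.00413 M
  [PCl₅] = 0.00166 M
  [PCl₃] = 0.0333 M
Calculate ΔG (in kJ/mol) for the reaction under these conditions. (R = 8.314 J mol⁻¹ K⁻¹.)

Q = [PCl₃]·[Cl₂] / [PCl₅] = (0.0333)·(0.00413) / (0.00166) = 0.0828
ΔG = RT ln(Q/K) = (8.314 J mol⁻¹ K⁻¹)(650 K) × ln(0.0828/1.26)
   = (5.404 kJ/mol)(-2.722) = -14.7 kJ/mol
ΔG < 0, so the forward reaction is spontaneous (proceeds forward).

ΔG = -14.7 kJ/mol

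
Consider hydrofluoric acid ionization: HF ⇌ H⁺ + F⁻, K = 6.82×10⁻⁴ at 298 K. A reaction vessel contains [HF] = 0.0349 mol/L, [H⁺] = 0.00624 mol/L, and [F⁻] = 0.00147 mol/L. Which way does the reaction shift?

in the forward direction

Q = [H⁺]·[F⁻] / [HF] = (0.00624)·(0.00147) / (0.0349) = 2.63×10⁻⁴
Q = 2.63×10⁻⁴ < K = 6.82×10⁻⁴, so the forward reaction proceeds.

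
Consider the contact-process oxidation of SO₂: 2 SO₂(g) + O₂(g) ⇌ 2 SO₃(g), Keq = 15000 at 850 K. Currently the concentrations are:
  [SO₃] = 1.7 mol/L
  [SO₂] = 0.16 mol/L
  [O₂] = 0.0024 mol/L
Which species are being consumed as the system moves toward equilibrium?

SO₃ (products)

Q = [SO₃]² / ([SO₂]²·[O₂]) = (1.7)² / ((0.16)²·(0.0024)) = 47000
Q = 47000 > Keq = 15000: net reverse reaction.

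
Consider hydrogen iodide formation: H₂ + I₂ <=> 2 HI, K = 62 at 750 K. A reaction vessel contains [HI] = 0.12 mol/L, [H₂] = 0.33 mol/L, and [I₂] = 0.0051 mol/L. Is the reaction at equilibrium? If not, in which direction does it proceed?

toward products

Q = [HI]² / ([H₂]·[I₂]) = (0.12)² / ((0.33)·(0.0051)) = 8.6
Q = 8.6 < K = 62, so the forward reaction proceeds.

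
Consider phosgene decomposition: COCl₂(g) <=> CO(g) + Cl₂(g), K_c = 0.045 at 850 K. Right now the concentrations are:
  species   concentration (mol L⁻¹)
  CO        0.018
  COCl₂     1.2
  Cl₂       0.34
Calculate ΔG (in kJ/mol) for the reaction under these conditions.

Q_c = [CO]·[Cl₂] / [COCl₂] = (0.018)·(0.34) / (1.2) = 0.00510
ΔG = RT ln(Q_c/K_c) = (8.314 J mol⁻¹ K⁻¹)(850 K) × ln(0.00510/0.045)
   = (7.067 kJ/mol)(-2.177) = -15.4 kJ/mol
ΔG < 0, so the forward reaction is spontaneous (proceeds forward).

ΔG = -15.4 kJ/mol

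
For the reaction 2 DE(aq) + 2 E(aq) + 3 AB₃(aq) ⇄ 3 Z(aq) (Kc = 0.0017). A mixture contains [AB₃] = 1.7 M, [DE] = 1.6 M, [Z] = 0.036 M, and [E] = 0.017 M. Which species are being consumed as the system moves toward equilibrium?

Z (products)

Qc = [Z]³ / ([DE]²·[E]²·[AB₃]³) = (0.036)³ / ((1.6)²·(0.017)²·(1.7)³) = 0.013
Qc = 0.013 > Kc = 0.0017: net reverse reaction.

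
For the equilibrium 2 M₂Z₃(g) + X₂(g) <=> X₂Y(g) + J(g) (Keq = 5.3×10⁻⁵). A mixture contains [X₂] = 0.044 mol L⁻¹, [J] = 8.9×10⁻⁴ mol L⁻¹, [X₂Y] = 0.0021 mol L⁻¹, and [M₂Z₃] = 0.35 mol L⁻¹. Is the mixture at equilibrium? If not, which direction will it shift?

no; Q > K, reaction proceeds in reverse

Q = [X₂Y]·[J] / ([M₂Z₃]²·[X₂]) = (0.0021)·(8.9×10⁻⁴) / ((0.35)²·(0.044)) = 3.5×10⁻⁴
Q = 3.5×10⁻⁴ > Keq = 5.3×10⁻⁵: net reverse reaction.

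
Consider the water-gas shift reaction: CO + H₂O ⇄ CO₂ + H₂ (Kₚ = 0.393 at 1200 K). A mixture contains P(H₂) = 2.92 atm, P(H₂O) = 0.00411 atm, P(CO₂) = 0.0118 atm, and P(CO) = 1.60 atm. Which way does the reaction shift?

in the reverse direction

Qₚ = P(CO₂)·P(H₂) / (P(CO)·P(H₂O)) = (0.0118)·(2.92) / ((1.60)·(0.00411)) = 5.24
Qₚ = 5.24 > Kₚ = 0.393, so the reverse reaction proceeds.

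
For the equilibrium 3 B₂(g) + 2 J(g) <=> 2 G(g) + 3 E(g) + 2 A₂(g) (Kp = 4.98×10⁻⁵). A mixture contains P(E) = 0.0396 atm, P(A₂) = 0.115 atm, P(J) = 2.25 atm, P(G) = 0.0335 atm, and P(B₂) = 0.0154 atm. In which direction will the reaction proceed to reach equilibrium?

Qp = P(G)²·P(E)³·P(A₂)² / (P(B₂)³·P(J)²) = (0.0335)²·(0.0396)³·(0.115)² / ((0.0154)³·(2.25)²) = 4.98×10⁻⁵
Qp = 4.98×10⁻⁵ = Kp, so the system is already at equilibrium.

neither direction; the system is at equilibrium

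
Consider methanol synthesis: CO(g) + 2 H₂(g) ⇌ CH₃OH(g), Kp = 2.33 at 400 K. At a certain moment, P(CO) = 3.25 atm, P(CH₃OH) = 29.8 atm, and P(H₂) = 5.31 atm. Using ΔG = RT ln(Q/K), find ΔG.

Qp = P(CH₃OH) / (P(CO)·P(H₂)²) = (29.8) / ((3.25)·(5.31)²) = 0.325
ΔG = RT ln(Qp/Kp) = (8.314 J mol⁻¹ K⁻¹)(400 K) × ln(0.325/2.33)
   = (3.326 kJ/mol)(-1.970) = -6.55 kJ/mol
ΔG < 0, so the forward reaction is spontaneous (proceeds forward).

ΔG = -6.55 kJ/mol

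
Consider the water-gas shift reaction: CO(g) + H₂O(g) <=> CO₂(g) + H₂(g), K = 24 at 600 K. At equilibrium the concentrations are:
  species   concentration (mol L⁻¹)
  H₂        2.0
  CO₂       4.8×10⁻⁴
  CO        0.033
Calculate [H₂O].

At equilibrium, K = [CO₂]·[H₂] / ([CO]·[H₂O]) = 24.
(4.8×10⁻⁴)·(2.0) / ((0.033)·([H₂O])) = 24
[H₂O] = 0.00121 = 0.0012 mol L⁻¹

[H₂O] = 0.0012 mol L⁻¹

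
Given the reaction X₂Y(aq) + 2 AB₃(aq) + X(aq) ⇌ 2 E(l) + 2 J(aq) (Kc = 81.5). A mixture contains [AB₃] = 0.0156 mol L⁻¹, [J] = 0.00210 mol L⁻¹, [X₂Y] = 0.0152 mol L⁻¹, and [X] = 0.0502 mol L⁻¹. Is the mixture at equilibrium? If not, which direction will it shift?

no; Q < K, reaction proceeds forward

(E is a pure liquid — omitted from Qc.)
Qc = [J]² / ([X₂Y]·[AB₃]²·[X]) = (0.00210)² / ((0.0152)·(0.0156)²·(0.0502)) = 23.7
Qc = 23.7 < Kc = 81.5: net forward reaction.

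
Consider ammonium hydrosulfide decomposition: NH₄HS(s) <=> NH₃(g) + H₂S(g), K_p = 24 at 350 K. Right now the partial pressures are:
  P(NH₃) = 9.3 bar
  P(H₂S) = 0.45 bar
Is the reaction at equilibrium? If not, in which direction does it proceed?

toward products

(NH₄HS is a pure solid — omitted from Q_p.)
Q_p = P(NH₃)·P(H₂S) = (9.3)·(0.45) = 4.2
Q_p = 4.2 < K_p = 24, so the forward reaction proceeds.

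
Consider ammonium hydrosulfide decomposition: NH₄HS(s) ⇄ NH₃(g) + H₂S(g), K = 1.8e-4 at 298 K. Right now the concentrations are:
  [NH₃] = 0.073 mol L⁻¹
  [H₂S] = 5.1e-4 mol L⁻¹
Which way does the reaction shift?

toward products

(NH₄HS is a pure solid — omitted from Q.)
Q = [NH₃]·[H₂S] = (0.073)·(5.1e-4) = 3.7e-5
Q = 3.7e-5 < K = 1.8e-4, so the forward reaction proceeds.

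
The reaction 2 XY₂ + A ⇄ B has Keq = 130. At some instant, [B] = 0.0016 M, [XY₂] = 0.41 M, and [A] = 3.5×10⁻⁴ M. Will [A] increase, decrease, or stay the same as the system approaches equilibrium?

decrease

Q = [B] / ([XY₂]²·[A]) = (0.0016) / ((0.41)²·(3.5×10⁻⁴)) = 27
Q = 27 < Keq = 130: net forward reaction.
A is a reactant, so it decreases.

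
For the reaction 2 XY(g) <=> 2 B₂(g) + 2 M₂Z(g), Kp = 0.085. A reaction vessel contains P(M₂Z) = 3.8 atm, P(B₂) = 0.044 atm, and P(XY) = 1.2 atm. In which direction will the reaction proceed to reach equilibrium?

forward (toward products)

Qp = P(B₂)²·P(M₂Z)² / P(XY)² = (0.044)²·(3.8)² / (1.2)² = 0.019
Qp = 0.019 < Kp = 0.085, so the forward reaction proceeds.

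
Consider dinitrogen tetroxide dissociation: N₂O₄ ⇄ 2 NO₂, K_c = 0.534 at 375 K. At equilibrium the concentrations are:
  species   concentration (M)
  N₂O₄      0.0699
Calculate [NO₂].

At equilibrium, K_c = [NO₂]² / [N₂O₄] = 0.534.
([NO₂])² / (0.0699) = 0.534
[NO₂]² = 0.0373 ⇒ [NO₂] = 0.193 M

[NO₂] = 0.193 M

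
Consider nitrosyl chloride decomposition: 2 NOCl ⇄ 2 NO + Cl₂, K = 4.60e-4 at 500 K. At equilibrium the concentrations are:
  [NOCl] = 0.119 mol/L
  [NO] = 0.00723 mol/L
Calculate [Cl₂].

[Cl₂] = 0.125 mol/L

At equilibrium, K = [NO]²·[Cl₂] / [NOCl]² = 4.60e-4.
(0.00723)²·([Cl₂]) / (0.119)² = 4.60e-4
[Cl₂] = 0.125 mol/L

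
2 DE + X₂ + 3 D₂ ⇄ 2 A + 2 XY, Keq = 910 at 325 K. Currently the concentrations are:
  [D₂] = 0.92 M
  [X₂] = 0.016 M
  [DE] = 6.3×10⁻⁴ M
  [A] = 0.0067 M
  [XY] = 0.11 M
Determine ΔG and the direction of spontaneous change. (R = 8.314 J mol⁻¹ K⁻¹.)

Q = [A]²·[XY]² / ([DE]²·[X₂]·[D₂]³) = (0.0067)²·(0.11)² / ((6.3×10⁻⁴)²·(0.016)·(0.92)³) = 110
ΔG = RT ln(Q/Keq) = (8.314 J mol⁻¹ K⁻¹)(325 K) × ln(110/910)
   = (2.702 kJ/mol)(-2.113) = -5.71 kJ/mol
ΔG < 0, so the forward reaction is spontaneous (proceeds forward).

ΔG = -5.71 kJ/mol; the forward reaction is spontaneous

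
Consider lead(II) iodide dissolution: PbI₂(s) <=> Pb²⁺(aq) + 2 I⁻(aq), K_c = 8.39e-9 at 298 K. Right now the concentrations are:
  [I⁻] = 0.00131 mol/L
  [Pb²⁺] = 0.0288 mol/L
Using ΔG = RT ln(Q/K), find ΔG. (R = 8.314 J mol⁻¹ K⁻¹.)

(PbI₂ is a pure solid — omitted from Q_c.)
Q_c = [Pb²⁺]·[I⁻]² = (0.0288)·(0.00131)² = 4.94e-8
ΔG = RT ln(Q_c/K_c) = (8.314 J mol⁻¹ K⁻¹)(298 K) × ln(4.94e-8/8.39e-9)
   = (2.478 kJ/mol)(1.773) = 4.39 kJ/mol
ΔG > 0, so the forward reaction is non-spontaneous (proceeds in reverse).

ΔG = 4.39 kJ/mol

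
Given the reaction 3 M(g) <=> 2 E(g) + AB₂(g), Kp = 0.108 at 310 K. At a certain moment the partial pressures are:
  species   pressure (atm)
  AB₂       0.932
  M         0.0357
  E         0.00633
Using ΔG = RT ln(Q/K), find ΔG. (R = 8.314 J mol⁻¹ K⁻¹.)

Qp = P(E)²·P(AB₂) / P(M)³ = (0.00633)²·(0.932) / (0.0357)³ = 0.821
ΔG = RT ln(Qp/Kp) = (8.314 J mol⁻¹ K⁻¹)(310 K) × ln(0.821/0.108)
   = (2.577 kJ/mol)(2.028) = 5.23 kJ/mol
ΔG > 0, so the forward reaction is non-spontaneous (proceeds in reverse).

ΔG = 5.23 kJ/mol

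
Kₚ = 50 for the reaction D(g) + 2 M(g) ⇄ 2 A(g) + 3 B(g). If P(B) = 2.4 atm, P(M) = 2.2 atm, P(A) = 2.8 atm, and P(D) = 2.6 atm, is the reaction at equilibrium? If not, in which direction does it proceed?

Qₚ = P(A)²·P(B)³ / (P(D)·P(M)²) = (2.8)²·(2.4)³ / ((2.6)·(2.2)²) = 8.6
Qₚ = 8.6 < Kₚ = 50, so the forward reaction proceeds.

to the right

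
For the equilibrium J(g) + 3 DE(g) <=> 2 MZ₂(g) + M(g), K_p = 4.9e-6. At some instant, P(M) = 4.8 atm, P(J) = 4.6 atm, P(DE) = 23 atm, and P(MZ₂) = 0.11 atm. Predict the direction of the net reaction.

Q_p = P(MZ₂)²·P(M) / (P(J)·P(DE)³) = (0.11)²·(4.8) / ((4.6)·(23)³) = 1.0e-6
Q_p = 1.0e-6 < K_p = 4.9e-6, so the forward reaction proceeds.

to the right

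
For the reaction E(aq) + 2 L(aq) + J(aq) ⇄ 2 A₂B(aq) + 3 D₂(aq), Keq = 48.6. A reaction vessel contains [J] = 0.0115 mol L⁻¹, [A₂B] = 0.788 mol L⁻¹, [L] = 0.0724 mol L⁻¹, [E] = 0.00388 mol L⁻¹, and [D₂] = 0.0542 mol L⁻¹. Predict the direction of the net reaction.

toward reactants

Q = [A₂B]²·[D₂]³ / ([E]·[L]²·[J]) = (0.788)²·(0.0542)³ / ((0.00388)·(0.0724)²·(0.0115)) = 423
Q = 423 > Keq = 48.6, so the reverse reaction proceeds.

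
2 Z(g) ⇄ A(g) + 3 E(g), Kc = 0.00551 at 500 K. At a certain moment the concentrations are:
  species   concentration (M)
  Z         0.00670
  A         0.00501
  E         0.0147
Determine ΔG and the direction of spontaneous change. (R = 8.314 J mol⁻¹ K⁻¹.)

Qc = [A]·[E]³ / [Z]² = (0.00501)·(0.0147)³ / (0.00670)² = 3.55e-4
ΔG = RT ln(Qc/Kc) = (8.314 J mol⁻¹ K⁻¹)(500 K) × ln(3.55e-4/0.00551)
   = (4.157 kJ/mol)(-2.742) = -11.4 kJ/mol
ΔG < 0, so the forward reaction is spontaneous (proceeds forward).

ΔG = -11.4 kJ/mol; the forward reaction is spontaneous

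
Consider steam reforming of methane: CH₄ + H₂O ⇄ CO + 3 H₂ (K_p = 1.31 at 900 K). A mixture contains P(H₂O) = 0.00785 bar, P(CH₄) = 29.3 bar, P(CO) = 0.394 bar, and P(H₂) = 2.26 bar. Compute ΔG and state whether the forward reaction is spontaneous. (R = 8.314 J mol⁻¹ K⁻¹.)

ΔG = 20.3 kJ/mol; the forward reaction is non-spontaneous

Q_p = P(CO)·P(H₂)³ / (P(CH₄)·P(H₂O)) = (0.394)·(2.26)³ / ((29.3)·(0.00785)) = 19.8
ΔG = RT ln(Q_p/K_p) = (8.314 J mol⁻¹ K⁻¹)(900 K) × ln(19.8/1.31)
   = (7.483 kJ/mol)(2.716) = 20.3 kJ/mol
ΔG > 0, so the forward reaction is non-spontaneous (proceeds in reverse).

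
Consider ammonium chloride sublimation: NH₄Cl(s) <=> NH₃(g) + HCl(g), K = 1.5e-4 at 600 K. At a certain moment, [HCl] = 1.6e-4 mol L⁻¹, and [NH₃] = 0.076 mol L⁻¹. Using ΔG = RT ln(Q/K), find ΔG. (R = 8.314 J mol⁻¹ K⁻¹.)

ΔG = -12.5 kJ/mol

(NH₄Cl is a pure solid — omitted from Q.)
Q = [NH₃]·[HCl] = (0.076)·(1.6e-4) = 1.22e-5
ΔG = RT ln(Q/K) = (8.314 J mol⁻¹ K⁻¹)(600 K) × ln(1.22e-5/1.5e-4)
   = (4.988 kJ/mol)(-2.509) = -12.5 kJ/mol
ΔG < 0, so the forward reaction is spontaneous (proceeds forward).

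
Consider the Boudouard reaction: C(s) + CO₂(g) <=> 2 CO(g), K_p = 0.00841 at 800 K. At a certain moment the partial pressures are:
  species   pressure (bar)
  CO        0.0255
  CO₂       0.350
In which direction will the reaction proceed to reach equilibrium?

(C is a pure solid — omitted from Q_p.)
Q_p = P(CO)² / P(CO₂) = (0.0255)² / (0.350) = 0.00186
Q_p = 0.00186 < K_p = 0.00841, so the forward reaction proceeds.

in the forward direction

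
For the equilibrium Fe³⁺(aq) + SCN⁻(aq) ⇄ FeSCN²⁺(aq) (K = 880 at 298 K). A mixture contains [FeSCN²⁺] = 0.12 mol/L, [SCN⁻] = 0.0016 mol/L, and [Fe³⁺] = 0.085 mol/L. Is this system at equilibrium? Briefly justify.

Q = [FeSCN²⁺] / ([Fe³⁺]·[SCN⁻]) = (0.12) / ((0.085)·(0.0016)) = 880
Q = 880 = K; the system is at equilibrium.

yes, at equilibrium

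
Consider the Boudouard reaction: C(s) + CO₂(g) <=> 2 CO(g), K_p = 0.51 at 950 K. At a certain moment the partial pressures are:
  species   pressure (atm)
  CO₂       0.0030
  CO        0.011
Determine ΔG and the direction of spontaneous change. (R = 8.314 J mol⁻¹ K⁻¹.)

ΔG = -20.0 kJ/mol; the forward reaction is spontaneous

(C is a pure solid — omitted from Q_p.)
Q_p = P(CO)² / P(CO₂) = (0.011)² / (0.0030) = 0.0403
ΔG = RT ln(Q_p/K_p) = (8.314 J mol⁻¹ K⁻¹)(950 K) × ln(0.0403/0.51)
   = (7.898 kJ/mol)(-2.538) = -20.0 kJ/mol
ΔG < 0, so the forward reaction is spontaneous (proceeds forward).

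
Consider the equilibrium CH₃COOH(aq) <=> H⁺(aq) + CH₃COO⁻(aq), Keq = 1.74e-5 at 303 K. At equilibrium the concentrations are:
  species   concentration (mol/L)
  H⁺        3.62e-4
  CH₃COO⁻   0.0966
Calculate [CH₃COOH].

[CH₃COOH] = 2.01 mol/L

At equilibrium, Keq = [H⁺]·[CH₃COO⁻] / [CH₃COOH] = 1.74e-5.
(3.62e-4)·(0.0966) / ([CH₃COOH]) = 1.74e-5
[CH₃COOH] = 2.01 mol/L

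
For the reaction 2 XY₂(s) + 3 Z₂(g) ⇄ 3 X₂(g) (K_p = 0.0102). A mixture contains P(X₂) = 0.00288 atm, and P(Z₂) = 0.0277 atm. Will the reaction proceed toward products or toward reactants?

toward products

(XY₂ is a pure solid — omitted from Q_p.)
Q_p = P(X₂)³ / P(Z₂)³ = (0.00288)³ / (0.0277)³ = 0.00112
Q_p = 0.00112 < K_p = 0.0102, so the forward reaction proceeds.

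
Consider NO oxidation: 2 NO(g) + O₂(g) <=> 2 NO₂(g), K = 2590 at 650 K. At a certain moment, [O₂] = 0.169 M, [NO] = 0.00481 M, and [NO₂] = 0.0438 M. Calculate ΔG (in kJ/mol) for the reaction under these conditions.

ΔG = -8.99 kJ/mol

Q = [NO₂]² / ([NO]²·[O₂]) = (0.0438)² / ((0.00481)²·(0.169)) = 491
ΔG = RT ln(Q/K) = (8.314 J mol⁻¹ K⁻¹)(650 K) × ln(491/2590)
   = (5.404 kJ/mol)(-1.663) = -8.99 kJ/mol
ΔG < 0, so the forward reaction is spontaneous (proceeds forward).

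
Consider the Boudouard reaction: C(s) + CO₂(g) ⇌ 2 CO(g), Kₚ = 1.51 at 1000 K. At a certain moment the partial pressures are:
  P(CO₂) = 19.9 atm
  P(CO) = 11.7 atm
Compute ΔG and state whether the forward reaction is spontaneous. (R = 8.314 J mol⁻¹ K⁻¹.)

ΔG = 12.6 kJ/mol; the forward reaction is non-spontaneous

(C is a pure solid — omitted from Qₚ.)
Qₚ = P(CO)² / P(CO₂) = (11.7)² / (19.9) = 6.88
ΔG = RT ln(Qₚ/Kₚ) = (8.314 J mol⁻¹ K⁻¹)(1000 K) × ln(6.88/1.51)
   = (8.314 kJ/mol)(1.517) = 12.6 kJ/mol
ΔG > 0, so the forward reaction is non-spontaneous (proceeds in reverse).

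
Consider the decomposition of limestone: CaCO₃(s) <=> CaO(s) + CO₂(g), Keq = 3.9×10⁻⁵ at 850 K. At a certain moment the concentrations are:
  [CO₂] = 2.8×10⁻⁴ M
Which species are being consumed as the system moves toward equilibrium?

(CaCO₃, CaO are pure solids — omitted from Q.)
Q = [CO₂] = 2.8×10⁻⁴
Q = 2.8×10⁻⁴ > Keq = 3.9×10⁻⁵: net reverse reaction.

CaO, CO₂ (products)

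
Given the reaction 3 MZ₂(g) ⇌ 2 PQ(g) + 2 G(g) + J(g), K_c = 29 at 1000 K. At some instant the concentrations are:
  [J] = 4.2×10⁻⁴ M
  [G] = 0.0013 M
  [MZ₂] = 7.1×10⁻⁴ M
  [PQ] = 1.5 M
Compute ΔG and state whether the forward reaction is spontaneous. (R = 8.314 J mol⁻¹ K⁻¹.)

ΔG = -15.6 kJ/mol; the forward reaction is spontaneous

Q_c = [PQ]²·[G]²·[J] / [MZ₂]³ = (1.5)²·(0.0013)²·(4.2×10⁻⁴) / (7.1×10⁻⁴)³ = 4.46
ΔG = RT ln(Q_c/K_c) = (8.314 J mol⁻¹ K⁻¹)(1000 K) × ln(4.46/29)
   = (8.314 kJ/mol)(-1.872) = -15.6 kJ/mol
ΔG < 0, so the forward reaction is spontaneous (proceeds forward).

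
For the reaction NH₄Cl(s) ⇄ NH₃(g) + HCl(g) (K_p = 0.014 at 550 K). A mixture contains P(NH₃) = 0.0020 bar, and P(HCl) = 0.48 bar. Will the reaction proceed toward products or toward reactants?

forward (toward products)

(NH₄Cl is a pure solid — omitted from Q_p.)
Q_p = P(NH₃)·P(HCl) = (0.0020)·(0.48) = 9.6e-4
Q_p = 9.6e-4 < K_p = 0.014, so the forward reaction proceeds.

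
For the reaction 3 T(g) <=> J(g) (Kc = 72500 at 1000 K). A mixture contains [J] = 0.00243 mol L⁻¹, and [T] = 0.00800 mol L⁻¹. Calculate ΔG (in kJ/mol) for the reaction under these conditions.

Qc = [J] / [T]³ = (0.00243) / (0.00800)³ = 4750
ΔG = RT ln(Qc/Kc) = (8.314 J mol⁻¹ K⁻¹)(1000 K) × ln(4750/72500)
   = (8.314 kJ/mol)(-2.725) = -22.7 kJ/mol
ΔG < 0, so the forward reaction is spontaneous (proceeds forward).

ΔG = -22.7 kJ/mol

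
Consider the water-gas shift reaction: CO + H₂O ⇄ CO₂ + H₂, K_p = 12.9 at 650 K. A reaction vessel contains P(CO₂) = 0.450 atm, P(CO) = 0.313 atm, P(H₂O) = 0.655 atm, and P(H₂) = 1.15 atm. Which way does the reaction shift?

Q_p = P(CO₂)·P(H₂) / (P(CO)·P(H₂O)) = (0.450)·(1.15) / ((0.313)·(0.655)) = 2.52
Q_p = 2.52 < K_p = 12.9, so the forward reaction proceeds.

in the forward direction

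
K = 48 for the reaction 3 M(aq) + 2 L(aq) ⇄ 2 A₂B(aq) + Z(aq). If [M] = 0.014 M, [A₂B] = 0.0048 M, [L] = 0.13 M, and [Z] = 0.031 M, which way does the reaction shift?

to the right

Q = [A₂B]²·[Z] / ([M]³·[L]²) = (0.0048)²·(0.031) / ((0.014)³·(0.13)²) = 15
Q = 15 < K = 48, so the forward reaction proceeds.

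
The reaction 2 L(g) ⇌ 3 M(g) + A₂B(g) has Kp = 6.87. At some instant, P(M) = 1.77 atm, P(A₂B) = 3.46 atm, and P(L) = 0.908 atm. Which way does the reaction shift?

Qp = P(M)³·P(A₂B) / P(L)² = (1.77)³·(3.46) / (0.908)² = 23.3
Qp = 23.3 > Kp = 6.87, so the reverse reaction proceeds.

in the reverse direction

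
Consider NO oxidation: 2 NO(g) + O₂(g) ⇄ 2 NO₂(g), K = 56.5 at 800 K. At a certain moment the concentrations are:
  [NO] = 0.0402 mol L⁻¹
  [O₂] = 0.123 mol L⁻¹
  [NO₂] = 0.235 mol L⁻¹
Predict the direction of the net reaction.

in the reverse direction

Q = [NO₂]² / ([NO]²·[O₂]) = (0.235)² / ((0.0402)²·(0.123)) = 278
Q = 278 > K = 56.5, so the reverse reaction proceeds.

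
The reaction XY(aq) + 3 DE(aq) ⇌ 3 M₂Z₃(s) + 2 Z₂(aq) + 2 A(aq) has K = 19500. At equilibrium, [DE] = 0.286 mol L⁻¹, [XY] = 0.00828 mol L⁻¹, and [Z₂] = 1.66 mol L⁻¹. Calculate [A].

(M₂Z₃ is a pure solid — omitted from K.)
At equilibrium, K = [Z₂]²·[A]² / ([XY]·[DE]³) = 19500.
(1.66)²·([A])² / ((0.00828)·(0.286)³) = 19500
[A]² = 1.37 ⇒ [A] = 1.17 mol L⁻¹

[A] = 1.17 mol L⁻¹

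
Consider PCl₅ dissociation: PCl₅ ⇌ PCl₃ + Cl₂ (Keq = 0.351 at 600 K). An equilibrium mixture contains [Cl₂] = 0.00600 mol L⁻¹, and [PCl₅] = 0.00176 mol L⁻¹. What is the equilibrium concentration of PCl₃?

At equilibrium, Keq = [PCl₃]·[Cl₂] / [PCl₅] = 0.351.
([PCl₃])·(0.00600) / (0.00176) = 0.351
[PCl₃] = 0.103 mol L⁻¹

[PCl₃] = 0.103 mol L⁻¹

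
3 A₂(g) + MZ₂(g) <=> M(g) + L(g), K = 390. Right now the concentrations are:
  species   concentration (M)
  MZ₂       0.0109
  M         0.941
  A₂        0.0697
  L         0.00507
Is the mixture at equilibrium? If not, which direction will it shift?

Q = [M]·[L] / ([A₂]³·[MZ₂]) = (0.941)·(0.00507) / ((0.0697)³·(0.0109)) = 1290
Q = 1290 > K = 390: net reverse reaction.

no; Q > K, reaction proceeds in reverse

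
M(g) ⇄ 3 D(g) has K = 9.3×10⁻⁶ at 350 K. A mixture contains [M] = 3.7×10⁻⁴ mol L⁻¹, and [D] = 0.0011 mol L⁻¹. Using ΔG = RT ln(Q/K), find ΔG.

ΔG = -2.76 kJ/mol

Q = [D]³ / [M] = (0.0011)³ / (3.7×10⁻⁴) = 3.60×10⁻⁶
ΔG = RT ln(Q/K) = (8.314 J mol⁻¹ K⁻¹)(350 K) × ln(3.60×10⁻⁶/9.3×10⁻⁶)
   = (2.910 kJ/mol)(-0.9491) = -2.76 kJ/mol
ΔG < 0, so the forward reaction is spontaneous (proceeds forward).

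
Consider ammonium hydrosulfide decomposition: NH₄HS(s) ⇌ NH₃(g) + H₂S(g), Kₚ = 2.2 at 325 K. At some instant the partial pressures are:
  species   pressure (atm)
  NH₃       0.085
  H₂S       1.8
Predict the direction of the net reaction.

(NH₄HS is a pure solid — omitted from Qₚ.)
Qₚ = P(NH₃)·P(H₂S) = (0.085)·(1.8) = 0.15
Qₚ = 0.15 < Kₚ = 2.2, so the forward reaction proceeds.

forward (toward products)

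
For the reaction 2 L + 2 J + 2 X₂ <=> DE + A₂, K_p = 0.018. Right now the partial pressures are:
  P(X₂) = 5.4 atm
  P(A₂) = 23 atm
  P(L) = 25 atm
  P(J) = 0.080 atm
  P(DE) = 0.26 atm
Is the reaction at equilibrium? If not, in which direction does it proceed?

Q_p = P(DE)·P(A₂) / (P(L)²·P(J)²·P(X₂)²) = (0.26)·(23) / ((25)²·(0.080)²·(5.4)²) = 0.051
Q_p = 0.051 > K_p = 0.018, so the reverse reaction proceeds.

reverse (toward reactants)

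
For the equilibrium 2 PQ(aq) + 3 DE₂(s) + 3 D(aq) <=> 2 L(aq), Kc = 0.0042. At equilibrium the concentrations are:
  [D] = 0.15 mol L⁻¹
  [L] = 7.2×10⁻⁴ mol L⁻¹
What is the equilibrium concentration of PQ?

[PQ] = 0.19 mol L⁻¹

(DE₂ is a pure solid — omitted from Kc.)
At equilibrium, Kc = [L]² / ([PQ]²·[D]³) = 0.0042.
(7.2×10⁻⁴)² / (([PQ])²·(0.15)³) = 0.0042
[PQ]² = 0.0366 ⇒ [PQ] = 0.19 mol L⁻¹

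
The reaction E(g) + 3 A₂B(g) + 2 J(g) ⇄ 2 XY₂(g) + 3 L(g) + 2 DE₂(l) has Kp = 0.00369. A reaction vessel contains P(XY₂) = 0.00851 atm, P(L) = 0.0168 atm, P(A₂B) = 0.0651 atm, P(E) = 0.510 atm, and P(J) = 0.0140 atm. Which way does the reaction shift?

(DE₂ is a pure liquid — omitted from Qp.)
Qp = P(XY₂)²·P(L)³ / (P(E)·P(A₂B)³·P(J)²) = (0.00851)²·(0.0168)³ / ((0.510)·(0.0651)³·(0.0140)²) = 0.0125
Qp = 0.0125 > Kp = 0.00369, so the reverse reaction proceeds.

in the reverse direction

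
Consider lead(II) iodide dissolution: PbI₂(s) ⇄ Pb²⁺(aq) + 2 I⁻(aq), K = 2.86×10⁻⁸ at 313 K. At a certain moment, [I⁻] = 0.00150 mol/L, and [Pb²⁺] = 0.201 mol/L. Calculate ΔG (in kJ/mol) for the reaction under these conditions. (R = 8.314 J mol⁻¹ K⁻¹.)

(PbI₂ is a pure solid — omitted from Q.)
Q = [Pb²⁺]·[I⁻]² = (0.201)·(0.00150)² = 4.52×10⁻⁷
ΔG = RT ln(Q/K) = (8.314 J mol⁻¹ K⁻¹)(313 K) × ln(4.52×10⁻⁷/2.86×10⁻⁸)
   = (2.602 kJ/mol)(2.760) = 7.18 kJ/mol
ΔG > 0, so the forward reaction is non-spontaneous (proceeds in reverse).

ΔG = 7.18 kJ/mol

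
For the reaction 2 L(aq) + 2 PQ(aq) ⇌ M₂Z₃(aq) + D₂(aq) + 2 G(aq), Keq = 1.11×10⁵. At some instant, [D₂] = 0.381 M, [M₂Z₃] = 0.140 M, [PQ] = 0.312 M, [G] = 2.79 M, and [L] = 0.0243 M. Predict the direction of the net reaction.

Q = [M₂Z₃]·[D₂]·[G]² / ([L]²·[PQ]²) = (0.140)·(0.381)·(2.79)² / ((0.0243)²·(0.312)²) = 7220
Q = 7220 < Keq = 1.11×10⁵, so the forward reaction proceeds.

forward (toward products)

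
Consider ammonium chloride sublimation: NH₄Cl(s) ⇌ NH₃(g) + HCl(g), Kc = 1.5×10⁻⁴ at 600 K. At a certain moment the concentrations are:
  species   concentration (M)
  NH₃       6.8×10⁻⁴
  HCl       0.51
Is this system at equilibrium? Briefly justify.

(NH₄Cl is a pure solid — omitted from Qc.)
Qc = [NH₃]·[HCl] = (6.8×10⁻⁴)·(0.51) = 3.5×10⁻⁴
Qc = 3.5×10⁻⁴ > Kc = 1.5×10⁻⁴: net reverse reaction.

no; Q > K, reaction proceeds in reverse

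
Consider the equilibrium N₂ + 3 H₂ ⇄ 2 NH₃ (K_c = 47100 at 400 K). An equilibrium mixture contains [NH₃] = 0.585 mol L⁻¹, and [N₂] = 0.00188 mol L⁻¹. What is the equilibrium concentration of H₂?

At equilibrium, K_c = [NH₃]² / ([N₂]·[H₂]³) = 47100.
(0.585)² / ((0.00188)·([H₂])³) = 47100
[H₂]³ = 0.00386 ⇒ [H₂] = 0.157 mol L⁻¹

[H₂] = 0.157 mol L⁻¹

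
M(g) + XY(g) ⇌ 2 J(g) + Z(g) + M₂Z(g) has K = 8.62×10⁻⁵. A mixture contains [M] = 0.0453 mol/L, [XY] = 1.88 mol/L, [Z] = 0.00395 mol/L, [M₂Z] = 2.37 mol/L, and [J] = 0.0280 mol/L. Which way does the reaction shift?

no net change (already at equilibrium)

Q = [J]²·[Z]·[M₂Z] / ([M]·[XY]) = (0.0280)²·(0.00395)·(2.37) / ((0.0453)·(1.88)) = 8.62×10⁻⁵
Q = 8.62×10⁻⁵ = K, so the system is already at equilibrium.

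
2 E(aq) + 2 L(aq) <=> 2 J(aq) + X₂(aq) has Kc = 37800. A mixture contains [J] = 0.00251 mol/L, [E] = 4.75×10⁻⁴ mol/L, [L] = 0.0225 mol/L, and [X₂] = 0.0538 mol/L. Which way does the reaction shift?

in the forward direction

Qc = [J]²·[X₂] / ([E]²·[L]²) = (0.00251)²·(0.0538) / ((4.75×10⁻⁴)²·(0.0225)²) = 2970
Qc = 2970 < Kc = 37800, so the forward reaction proceeds.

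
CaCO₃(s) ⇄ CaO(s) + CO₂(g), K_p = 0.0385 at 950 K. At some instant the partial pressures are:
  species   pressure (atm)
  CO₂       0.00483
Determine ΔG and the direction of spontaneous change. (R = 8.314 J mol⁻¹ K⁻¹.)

ΔG = -16.4 kJ/mol; the forward reaction is spontaneous

(CaCO₃, CaO are pure solids — omitted from Q_p.)
Q_p = P(CO₂) = 0.00483
ΔG = RT ln(Q_p/K_p) = (8.314 J mol⁻¹ K⁻¹)(950 K) × ln(0.00483/0.0385)
   = (7.898 kJ/mol)(-2.076) = -16.4 kJ/mol
ΔG < 0, so the forward reaction is spontaneous (proceeds forward).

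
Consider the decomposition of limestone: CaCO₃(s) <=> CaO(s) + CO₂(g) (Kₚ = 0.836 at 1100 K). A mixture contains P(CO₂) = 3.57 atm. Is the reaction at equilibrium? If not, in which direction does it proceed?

(CaCO₃, CaO are pure solids — omitted from Qₚ.)
Qₚ = P(CO₂) = 3.57
Qₚ = 3.57 > Kₚ = 0.836, so the reverse reaction proceeds.

reverse (toward reactants)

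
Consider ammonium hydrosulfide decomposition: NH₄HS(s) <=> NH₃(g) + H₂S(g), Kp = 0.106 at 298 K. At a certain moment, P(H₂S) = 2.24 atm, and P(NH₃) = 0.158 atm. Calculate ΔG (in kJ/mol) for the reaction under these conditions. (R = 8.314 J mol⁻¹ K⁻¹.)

(NH₄HS is a pure solid — omitted from Qp.)
Qp = P(NH₃)·P(H₂S) = (0.158)·(2.24) = 0.354
ΔG = RT ln(Qp/Kp) = (8.314 J mol⁻¹ K⁻¹)(298 K) × ln(0.354/0.106)
   = (2.478 kJ/mol)(1.206) = 2.99 kJ/mol
ΔG > 0, so the forward reaction is non-spontaneous (proceeds in reverse).

ΔG = 2.99 kJ/mol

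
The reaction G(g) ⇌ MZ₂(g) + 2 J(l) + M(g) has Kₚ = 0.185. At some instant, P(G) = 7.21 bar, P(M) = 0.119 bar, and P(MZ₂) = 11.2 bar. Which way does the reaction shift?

neither direction; the system is at equilibrium

(J is a pure liquid — omitted from Qₚ.)
Qₚ = P(MZ₂)·P(M) / P(G) = (11.2)·(0.119) / (7.21) = 0.185
Qₚ = 0.185 = Kₚ, so the system is already at equilibrium.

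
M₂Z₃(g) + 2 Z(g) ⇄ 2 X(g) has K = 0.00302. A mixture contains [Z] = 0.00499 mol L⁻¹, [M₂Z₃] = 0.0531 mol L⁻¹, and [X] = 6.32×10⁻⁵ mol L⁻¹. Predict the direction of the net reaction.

neither direction; the system is at equilibrium

Q = [X]² / ([M₂Z₃]·[Z]²) = (6.32×10⁻⁵)² / ((0.0531)·(0.00499)²) = 0.00302
Q = 0.00302 = K, so the system is already at equilibrium.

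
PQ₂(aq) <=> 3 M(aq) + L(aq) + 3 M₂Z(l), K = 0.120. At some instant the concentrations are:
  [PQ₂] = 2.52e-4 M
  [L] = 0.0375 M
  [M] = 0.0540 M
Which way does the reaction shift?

in the forward direction

(M₂Z is a pure liquid — omitted from Q.)
Q = [M]³·[L] / [PQ₂] = (0.0540)³·(0.0375) / (2.52e-4) = 0.0234
Q = 0.0234 < K = 0.120, so the forward reaction proceeds.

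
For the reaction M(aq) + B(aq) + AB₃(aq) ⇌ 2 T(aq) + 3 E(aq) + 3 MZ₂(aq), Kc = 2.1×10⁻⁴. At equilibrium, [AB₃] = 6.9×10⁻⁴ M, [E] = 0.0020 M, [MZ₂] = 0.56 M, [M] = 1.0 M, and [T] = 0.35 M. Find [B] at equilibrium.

At equilibrium, Kc = [T]²·[E]³·[MZ₂]³ / ([M]·[B]·[AB₃]) = 2.1×10⁻⁴.
(0.35)²·(0.0020)³·(0.56)³ / ((1.0)·([B])·(6.9×10⁻⁴)) = 2.1×10⁻⁴
[B] = 0.00119 = 0.0012 M

[B] = 0.0012 M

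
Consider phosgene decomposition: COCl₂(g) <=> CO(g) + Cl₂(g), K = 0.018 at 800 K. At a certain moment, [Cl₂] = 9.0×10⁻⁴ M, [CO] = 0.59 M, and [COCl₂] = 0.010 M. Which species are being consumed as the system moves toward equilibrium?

CO, Cl₂ (products)

Q = [CO]·[Cl₂] / [COCl₂] = (0.59)·(9.0×10⁻⁴) / (0.010) = 0.053
Q = 0.053 > K = 0.018: net reverse reaction.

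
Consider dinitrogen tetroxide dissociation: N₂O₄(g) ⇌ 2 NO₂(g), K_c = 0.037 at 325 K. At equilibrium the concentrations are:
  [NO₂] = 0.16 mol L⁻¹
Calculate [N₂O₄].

At equilibrium, K_c = [NO₂]² / [N₂O₄] = 0.037.
(0.16)² / ([N₂O₄]) = 0.037
[N₂O₄] = 0.692 = 0.69 mol L⁻¹

[N₂O₄] = 0.69 mol L⁻¹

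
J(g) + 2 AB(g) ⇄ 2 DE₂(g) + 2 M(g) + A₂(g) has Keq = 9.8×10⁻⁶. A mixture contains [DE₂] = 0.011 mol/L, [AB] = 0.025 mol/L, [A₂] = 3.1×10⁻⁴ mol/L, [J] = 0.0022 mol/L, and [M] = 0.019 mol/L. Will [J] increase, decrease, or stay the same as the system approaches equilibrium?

Q = [DE₂]²·[M]²·[A₂] / ([J]·[AB]²) = (0.011)²·(0.019)²·(3.1×10⁻⁴) / ((0.0022)·(0.025)²) = 9.8×10⁻⁶
Q = 9.8×10⁻⁶ = Keq; the system is at equilibrium.

stay the same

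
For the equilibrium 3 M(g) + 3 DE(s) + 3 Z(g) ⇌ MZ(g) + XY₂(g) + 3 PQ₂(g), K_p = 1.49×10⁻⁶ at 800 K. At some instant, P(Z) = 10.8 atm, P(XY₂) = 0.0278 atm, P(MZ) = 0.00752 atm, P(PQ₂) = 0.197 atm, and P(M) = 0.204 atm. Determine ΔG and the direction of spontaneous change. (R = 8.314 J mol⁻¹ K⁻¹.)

ΔG = -15.3 kJ/mol; the forward reaction is spontaneous

(DE is a pure solid — omitted from Q_p.)
Q_p = P(MZ)·P(XY₂)·P(PQ₂)³ / (P(M)³·P(Z)³) = (0.00752)·(0.0278)·(0.197)³ / ((0.204)³·(10.8)³) = 1.49×10⁻⁷
ΔG = RT ln(Q_p/K_p) = (8.314 J mol⁻¹ K⁻¹)(800 K) × ln(1.49×10⁻⁷/1.49×10⁻⁶)
   = (6.651 kJ/mol)(-2.303) = -15.3 kJ/mol
ΔG < 0, so the forward reaction is spontaneous (proceeds forward).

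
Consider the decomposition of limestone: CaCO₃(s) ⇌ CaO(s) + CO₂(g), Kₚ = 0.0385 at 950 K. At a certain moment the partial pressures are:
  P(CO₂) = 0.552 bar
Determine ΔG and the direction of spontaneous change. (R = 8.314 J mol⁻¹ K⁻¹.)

(CaCO₃, CaO are pure solids — omitted from Qₚ.)
Qₚ = P(CO₂) = 0.552
ΔG = RT ln(Qₚ/Kₚ) = (8.314 J mol⁻¹ K⁻¹)(950 K) × ln(0.552/0.0385)
   = (7.898 kJ/mol)(2.663) = 21.0 kJ/mol
ΔG > 0, so the forward reaction is non-spontaneous (proceeds in reverse).

ΔG = 21.0 kJ/mol; the forward reaction is non-spontaneous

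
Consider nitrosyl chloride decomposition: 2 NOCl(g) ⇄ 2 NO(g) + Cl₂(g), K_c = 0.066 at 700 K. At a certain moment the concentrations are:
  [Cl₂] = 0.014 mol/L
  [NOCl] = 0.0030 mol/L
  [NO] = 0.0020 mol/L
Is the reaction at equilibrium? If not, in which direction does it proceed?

to the right

Q_c = [NO]²·[Cl₂] / [NOCl]² = (0.0020)²·(0.014) / (0.0030)² = 0.0062
Q_c = 0.0062 < K_c = 0.066, so the forward reaction proceeds.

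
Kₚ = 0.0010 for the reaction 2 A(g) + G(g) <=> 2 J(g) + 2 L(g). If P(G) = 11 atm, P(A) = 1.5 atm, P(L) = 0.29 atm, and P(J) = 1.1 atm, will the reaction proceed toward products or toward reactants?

Qₚ = P(J)²·P(L)² / (P(A)²·P(G)) = (1.1)²·(0.29)² / ((1.5)²·(11)) = 0.0041
Qₚ = 0.0041 > Kₚ = 0.0010, so the reverse reaction proceeds.

toward reactants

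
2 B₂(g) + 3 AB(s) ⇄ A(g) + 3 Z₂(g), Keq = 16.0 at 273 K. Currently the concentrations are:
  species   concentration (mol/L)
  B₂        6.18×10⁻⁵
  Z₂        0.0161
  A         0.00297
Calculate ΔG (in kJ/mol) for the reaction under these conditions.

(AB is a pure solid — omitted from Q.)
Q = [A]·[Z₂]³ / [B₂]² = (0.00297)·(0.0161)³ / (6.18×10⁻⁵)² = 3.25
ΔG = RT ln(Q/Keq) = (8.314 J mol⁻¹ K⁻¹)(273 K) × ln(3.25/16.0)
   = (2.270 kJ/mol)(-1.594) = -3.62 kJ/mol
ΔG < 0, so the forward reaction is spontaneous (proceeds forward).

ΔG = -3.62 kJ/mol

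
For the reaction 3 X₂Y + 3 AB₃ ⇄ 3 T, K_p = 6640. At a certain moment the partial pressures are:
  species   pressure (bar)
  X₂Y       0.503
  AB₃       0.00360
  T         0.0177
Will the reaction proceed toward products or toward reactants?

Q_p = P(T)³ / (P(X₂Y)³·P(AB₃)³) = (0.0177)³ / ((0.503)³·(0.00360)³) = 934
Q_p = 934 < K_p = 6640, so the forward reaction proceeds.

to the right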